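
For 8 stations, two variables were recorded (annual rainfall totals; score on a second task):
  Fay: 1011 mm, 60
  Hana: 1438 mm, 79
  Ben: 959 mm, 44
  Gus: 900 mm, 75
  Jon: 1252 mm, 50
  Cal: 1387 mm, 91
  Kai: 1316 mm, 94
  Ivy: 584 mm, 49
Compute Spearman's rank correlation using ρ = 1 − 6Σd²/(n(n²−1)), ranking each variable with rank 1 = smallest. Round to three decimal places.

Ranks of variable 1: 4, 8, 3, 2, 5, 7, 6, 1
Ranks of variable 2: 4, 6, 1, 5, 3, 7, 8, 2
d = r₁ − r₂: 0, 2, 2, -3, 2, 0, -2, -1
d²: 0, 4, 4, 9, 4, 0, 4, 1; Σd² = 26
ρ = 1 − 6·26/(8·63) = 1 − 156/504 = 0.690

0.690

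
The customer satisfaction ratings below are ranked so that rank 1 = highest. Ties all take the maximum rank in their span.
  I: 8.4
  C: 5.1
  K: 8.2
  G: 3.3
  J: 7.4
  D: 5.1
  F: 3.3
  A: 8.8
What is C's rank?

6

Sorted (descending): 8.8, 8.4, 8.2, 7.4, 5.1, 5.1, 3.3, 3.3
The 2 values of 5.1 occupy positions 5–6 → each gets rank 6.
The 2 values of 3.3 occupy positions 7–8 → each gets rank 8.
C has value 5.1 → rank 6.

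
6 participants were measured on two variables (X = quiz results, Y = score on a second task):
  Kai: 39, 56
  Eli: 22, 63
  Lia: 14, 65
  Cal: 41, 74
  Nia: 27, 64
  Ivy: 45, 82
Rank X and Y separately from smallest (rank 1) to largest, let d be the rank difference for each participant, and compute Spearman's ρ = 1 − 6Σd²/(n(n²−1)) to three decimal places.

Ranks of variable 1: 4, 2, 1, 5, 3, 6
Ranks of variable 2: 1, 2, 4, 5, 3, 6
d = r₁ − r₂: 3, 0, -3, 0, 0, 0
d²: 9, 0, 9, 0, 0, 0; Σd² = 18
ρ = 1 − 6·18/(6·35) = 1 − 108/210 = 0.486

0.486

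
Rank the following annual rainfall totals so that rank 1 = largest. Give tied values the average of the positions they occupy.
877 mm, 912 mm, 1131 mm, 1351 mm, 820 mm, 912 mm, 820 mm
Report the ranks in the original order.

5, 3.5, 2, 1, 6.5, 3.5, 6.5

Sorted (descending): 1351, 1131, 912, 912, 877, 820, 820
The 2 values of 912 occupy positions 3–4 → average rank (3+4)/2 = 3.5.
The 2 values of 820 occupy positions 6–7 → average rank (6+7)/2 = 6.5.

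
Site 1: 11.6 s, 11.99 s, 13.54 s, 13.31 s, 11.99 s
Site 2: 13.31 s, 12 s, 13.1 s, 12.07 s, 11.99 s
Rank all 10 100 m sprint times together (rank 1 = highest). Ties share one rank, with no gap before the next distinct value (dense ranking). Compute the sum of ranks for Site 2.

20

Sorted (descending): 13.54, 13.31, 13.31, 13.1, 12.07, 12, 11.99, 11.99, 11.99, 11.6
The 2 values of 13.31 share dense rank 2.
The 3 values of 11.99 share dense rank 6.
Remaining distinct values take the next consecutive integers.
Site 2 values → pooled ranks: 13.31→2, 12→5, 13.1→3, 12.07→4, 11.99→6
Rank sum = 2 + 5 + 3 + 4 + 6 = 20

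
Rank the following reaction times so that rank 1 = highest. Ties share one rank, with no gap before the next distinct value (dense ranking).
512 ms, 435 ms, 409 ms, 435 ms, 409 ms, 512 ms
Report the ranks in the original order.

1, 2, 3, 2, 3, 1

Sorted (descending): 512, 512, 435, 435, 409, 409
The 2 values of 512 share dense rank 1.
The 2 values of 435 share dense rank 2.
The 2 values of 409 share dense rank 3.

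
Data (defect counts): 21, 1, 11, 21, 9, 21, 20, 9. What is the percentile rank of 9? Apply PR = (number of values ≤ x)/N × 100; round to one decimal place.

N = 8.
Strictly below 9: 1. Equal to 9: 2.
PR = 3/8 × 100 = 37.5

37.5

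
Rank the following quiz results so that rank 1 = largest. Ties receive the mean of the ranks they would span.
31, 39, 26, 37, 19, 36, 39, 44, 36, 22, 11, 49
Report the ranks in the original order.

Sorted (descending): 49, 44, 39, 39, 37, 36, 36, 31, 26, 22, 19, 11
The 2 values of 39 occupy positions 3–4 → average rank (3+4)/2 = 3.5.
The 2 values of 36 occupy positions 6–7 → average rank (6+7)/2 = 6.5.

8, 3.5, 9, 5, 11, 6.5, 3.5, 2, 6.5, 10, 12, 1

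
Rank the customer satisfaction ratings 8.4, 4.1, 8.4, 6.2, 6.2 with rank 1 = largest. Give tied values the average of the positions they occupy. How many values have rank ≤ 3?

2

Sorted (descending): 8.4, 8.4, 6.2, 6.2, 4.1
The 2 values of 8.4 occupy positions 1–2 → average rank (1+2)/2 = 1.5.
The 2 values of 6.2 occupy positions 3–4 → average rank (3+4)/2 = 3.5.
Ranks ≤ 3: {1.5, 1.5} → 2 values.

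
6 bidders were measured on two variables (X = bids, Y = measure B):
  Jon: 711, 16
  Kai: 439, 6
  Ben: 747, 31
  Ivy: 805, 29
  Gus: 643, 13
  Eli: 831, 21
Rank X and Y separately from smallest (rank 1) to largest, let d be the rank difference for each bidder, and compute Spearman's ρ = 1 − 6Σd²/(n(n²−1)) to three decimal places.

Ranks of variable 1: 3, 1, 4, 5, 2, 6
Ranks of variable 2: 3, 1, 6, 5, 2, 4
d = r₁ − r₂: 0, 0, -2, 0, 0, 2
d²: 0, 0, 4, 0, 0, 4; Σd² = 8
ρ = 1 − 6·8/(6·35) = 1 − 48/210 = 0.771

0.771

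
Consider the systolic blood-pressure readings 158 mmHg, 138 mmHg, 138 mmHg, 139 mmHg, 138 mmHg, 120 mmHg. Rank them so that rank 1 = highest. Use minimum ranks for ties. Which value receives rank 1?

Sorted (descending): 158, 139, 138, 138, 138, 120
The 3 values of 138 occupy positions 3–5 → each gets rank 3.
Rank 1 → value 158.

158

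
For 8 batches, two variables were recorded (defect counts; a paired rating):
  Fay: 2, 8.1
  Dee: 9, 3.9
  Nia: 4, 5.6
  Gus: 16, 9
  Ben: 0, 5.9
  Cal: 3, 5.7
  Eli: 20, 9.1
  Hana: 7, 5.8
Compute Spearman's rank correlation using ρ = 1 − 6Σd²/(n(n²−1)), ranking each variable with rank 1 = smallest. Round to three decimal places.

Ranks of variable 1: 2, 6, 4, 7, 1, 3, 8, 5
Ranks of variable 2: 6, 1, 2, 7, 5, 3, 8, 4
d = r₁ − r₂: -4, 5, 2, 0, -4, 0, 0, 1
d²: 16, 25, 4, 0, 16, 0, 0, 1; Σd² = 62
ρ = 1 − 6·62/(8·63) = 1 − 372/504 = 0.262

0.262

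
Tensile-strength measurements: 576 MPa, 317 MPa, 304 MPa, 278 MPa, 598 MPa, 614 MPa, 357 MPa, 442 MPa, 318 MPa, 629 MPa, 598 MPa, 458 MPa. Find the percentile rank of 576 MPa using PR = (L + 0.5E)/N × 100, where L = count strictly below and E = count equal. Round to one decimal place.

N = 12.
Strictly below 576: 7. Equal to 576: 1.
PR = (7 + 0.5·1)/12 × 100 = 62.5

62.5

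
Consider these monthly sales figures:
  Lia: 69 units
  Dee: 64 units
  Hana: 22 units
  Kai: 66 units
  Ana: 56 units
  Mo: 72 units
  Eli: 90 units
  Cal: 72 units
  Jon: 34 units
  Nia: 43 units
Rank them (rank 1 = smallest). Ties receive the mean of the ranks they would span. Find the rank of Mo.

Sorted (ascending): 22, 34, 43, 56, 64, 66, 69, 72, 72, 90
The 2 values of 72 occupy positions 8–9 → average rank (8+9)/2 = 8.5.
Mo has value 72 units → rank 8.5.

8.5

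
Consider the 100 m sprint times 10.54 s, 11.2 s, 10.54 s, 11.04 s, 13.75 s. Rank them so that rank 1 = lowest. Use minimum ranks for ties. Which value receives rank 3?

Sorted (ascending): 10.54, 10.54, 11.04, 11.2, 13.75
The 2 values of 10.54 occupy positions 1–2 → each gets rank 1.
Rank 3 → value 11.04.

11.04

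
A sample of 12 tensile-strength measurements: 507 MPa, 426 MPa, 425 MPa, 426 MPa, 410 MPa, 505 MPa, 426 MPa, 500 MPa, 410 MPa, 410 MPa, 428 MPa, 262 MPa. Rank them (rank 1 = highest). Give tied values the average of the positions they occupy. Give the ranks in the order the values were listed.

1, 6, 8, 6, 10, 2, 6, 3, 10, 10, 4, 12

Sorted (descending): 507, 505, 500, 428, 426, 426, 426, 425, 410, 410, 410, 262
The 3 values of 426 occupy positions 5–7 → average rank 6.
The 3 values of 410 occupy positions 9–11 → average rank 10.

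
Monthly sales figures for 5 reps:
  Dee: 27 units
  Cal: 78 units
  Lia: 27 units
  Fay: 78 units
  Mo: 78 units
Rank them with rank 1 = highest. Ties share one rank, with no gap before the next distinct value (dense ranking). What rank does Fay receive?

1

Sorted (descending): 78, 78, 78, 27, 27
The 3 values of 78 share dense rank 1.
The 2 values of 27 share dense rank 2.
Fay has value 78 units → rank 1.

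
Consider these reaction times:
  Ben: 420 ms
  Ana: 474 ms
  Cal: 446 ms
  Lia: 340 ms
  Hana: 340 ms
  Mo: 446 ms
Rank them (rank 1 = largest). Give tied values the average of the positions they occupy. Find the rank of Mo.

Sorted (descending): 474, 446, 446, 420, 340, 340
The 2 values of 446 occupy positions 2–3 → average rank (2+3)/2 = 2.5.
The 2 values of 340 occupy positions 5–6 → average rank (5+6)/2 = 5.5.
Mo has value 446 ms → rank 2.5.

2.5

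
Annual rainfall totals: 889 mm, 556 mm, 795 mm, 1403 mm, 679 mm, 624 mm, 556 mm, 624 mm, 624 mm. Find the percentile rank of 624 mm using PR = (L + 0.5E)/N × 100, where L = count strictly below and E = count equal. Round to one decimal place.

N = 9.
Strictly below 624: 2. Equal to 624: 3.
PR = (2 + 0.5·3)/9 × 100 = 38.9

38.9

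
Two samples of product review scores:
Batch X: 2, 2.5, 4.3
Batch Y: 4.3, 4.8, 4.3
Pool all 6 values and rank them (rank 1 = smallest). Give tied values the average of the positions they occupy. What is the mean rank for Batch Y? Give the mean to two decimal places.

Sorted (ascending): 2, 2.5, 4.3, 4.3, 4.3, 4.8
The 3 values of 4.3 occupy positions 3–5 → average rank 4.
Batch Y values → pooled ranks: 4.3→4, 4.8→6, 4.3→4
Mean rank = (4 + 6 + 4) / 3 = 4.67

4.67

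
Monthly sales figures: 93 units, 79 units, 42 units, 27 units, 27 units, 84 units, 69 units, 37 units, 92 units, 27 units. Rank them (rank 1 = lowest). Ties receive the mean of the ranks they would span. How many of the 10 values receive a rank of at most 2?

3

Sorted (ascending): 27, 27, 27, 37, 42, 69, 79, 84, 92, 93
The 3 values of 27 occupy positions 1–3 → average rank 2.
Ranks ≤ 2: {2, 2, 2} → 3 values.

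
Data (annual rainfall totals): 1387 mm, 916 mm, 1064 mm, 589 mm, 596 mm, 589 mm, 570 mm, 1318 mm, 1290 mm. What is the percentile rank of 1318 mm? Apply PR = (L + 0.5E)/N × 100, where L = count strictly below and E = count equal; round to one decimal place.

N = 9.
Strictly below 1318: 7. Equal to 1318: 1.
PR = (7 + 0.5·1)/9 × 100 = 83.3

83.3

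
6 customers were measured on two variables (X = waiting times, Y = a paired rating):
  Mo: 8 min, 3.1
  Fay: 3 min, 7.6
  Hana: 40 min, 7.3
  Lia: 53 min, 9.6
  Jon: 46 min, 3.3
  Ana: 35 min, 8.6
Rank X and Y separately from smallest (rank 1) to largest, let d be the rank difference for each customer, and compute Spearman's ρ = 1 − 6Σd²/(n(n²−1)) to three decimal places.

Ranks of variable 1: 2, 1, 4, 6, 5, 3
Ranks of variable 2: 1, 4, 3, 6, 2, 5
d = r₁ − r₂: 1, -3, 1, 0, 3, -2
d²: 1, 9, 1, 0, 9, 4; Σd² = 24
ρ = 1 − 6·24/(6·35) = 1 − 144/210 = 0.314

0.314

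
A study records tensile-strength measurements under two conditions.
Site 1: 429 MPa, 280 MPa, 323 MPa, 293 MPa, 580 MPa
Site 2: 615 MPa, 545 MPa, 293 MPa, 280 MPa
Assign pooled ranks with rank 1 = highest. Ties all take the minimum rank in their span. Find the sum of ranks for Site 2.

Sorted (descending): 615, 580, 545, 429, 323, 293, 293, 280, 280
The 2 values of 293 occupy positions 6–7 → each gets rank 6.
The 2 values of 280 occupy positions 8–9 → each gets rank 8.
Site 2 values → pooled ranks: 615→1, 545→3, 293→6, 280→8
Rank sum = 1 + 3 + 6 + 8 = 18

18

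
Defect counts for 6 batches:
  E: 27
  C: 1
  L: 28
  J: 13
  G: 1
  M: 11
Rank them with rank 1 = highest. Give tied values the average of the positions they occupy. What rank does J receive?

Sorted (descending): 28, 27, 13, 11, 1, 1
The 2 values of 1 occupy positions 5–6 → average rank (5+6)/2 = 5.5.
J has value 13 → rank 3.

3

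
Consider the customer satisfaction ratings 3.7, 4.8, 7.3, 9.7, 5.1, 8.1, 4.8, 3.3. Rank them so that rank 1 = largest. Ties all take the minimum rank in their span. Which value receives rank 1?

9.7

Sorted (descending): 9.7, 8.1, 7.3, 5.1, 4.8, 4.8, 3.7, 3.3
The 2 values of 4.8 occupy positions 5–6 → each gets rank 5.
Rank 1 → value 9.7.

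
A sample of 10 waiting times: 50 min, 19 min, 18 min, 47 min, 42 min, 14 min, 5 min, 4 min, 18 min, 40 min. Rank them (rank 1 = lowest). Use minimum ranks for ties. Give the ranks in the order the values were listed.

Sorted (ascending): 4, 5, 14, 18, 18, 19, 40, 42, 47, 50
The 2 values of 18 occupy positions 4–5 → each gets rank 4.

10, 6, 4, 9, 8, 3, 2, 1, 4, 7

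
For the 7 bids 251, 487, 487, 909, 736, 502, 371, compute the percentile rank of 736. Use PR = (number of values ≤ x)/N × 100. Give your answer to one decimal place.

85.7

N = 7.
Strictly below 736: 5. Equal to 736: 1.
PR = 6/7 × 100 = 85.7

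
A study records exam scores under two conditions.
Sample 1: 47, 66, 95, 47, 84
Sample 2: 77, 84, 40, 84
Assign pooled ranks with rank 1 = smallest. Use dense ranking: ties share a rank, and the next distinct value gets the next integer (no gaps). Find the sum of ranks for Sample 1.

Sorted (ascending): 40, 47, 47, 66, 77, 84, 84, 84, 95
The 2 values of 47 share dense rank 2.
The 3 values of 84 share dense rank 5.
Remaining distinct values take the next consecutive integers.
Sample 1 values → pooled ranks: 47→2, 66→3, 95→6, 47→2, 84→5
Rank sum = 2 + 3 + 6 + 2 + 5 = 18

18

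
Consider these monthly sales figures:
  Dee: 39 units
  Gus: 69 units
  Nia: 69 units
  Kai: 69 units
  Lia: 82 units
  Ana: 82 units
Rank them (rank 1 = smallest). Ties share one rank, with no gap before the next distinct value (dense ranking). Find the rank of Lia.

3

Sorted (ascending): 39, 69, 69, 69, 82, 82
The 3 values of 69 share dense rank 2.
The 2 values of 82 share dense rank 3.
Remaining distinct values take the next consecutive integers.
Lia has value 82 units → rank 3.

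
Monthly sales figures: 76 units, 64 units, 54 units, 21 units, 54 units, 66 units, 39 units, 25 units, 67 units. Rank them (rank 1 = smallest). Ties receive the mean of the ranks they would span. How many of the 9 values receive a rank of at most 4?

Sorted (ascending): 21, 25, 39, 54, 54, 64, 66, 67, 76
The 2 values of 54 occupy positions 4–5 → average rank (4+5)/2 = 4.5.
Ranks ≤ 4: {1, 2, 3} → 3 values.

3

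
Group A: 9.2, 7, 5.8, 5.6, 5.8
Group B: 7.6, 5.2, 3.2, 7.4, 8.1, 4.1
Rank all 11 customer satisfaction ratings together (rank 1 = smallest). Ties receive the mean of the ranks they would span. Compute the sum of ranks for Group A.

33

Sorted (ascending): 3.2, 4.1, 5.2, 5.6, 5.8, 5.8, 7, 7.4, 7.6, 8.1, 9.2
The 2 values of 5.8 occupy positions 5–6 → average rank (5+6)/2 = 5.5.
Group A values → pooled ranks: 9.2→11, 7→7, 5.8→5.5, 5.6→4, 5.8→5.5
Rank sum = 11 + 7 + 5.5 + 4 + 5.5 = 33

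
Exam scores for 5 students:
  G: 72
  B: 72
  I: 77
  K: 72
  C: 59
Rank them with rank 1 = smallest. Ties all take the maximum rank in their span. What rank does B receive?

4

Sorted (ascending): 59, 72, 72, 72, 77
The 3 values of 72 occupy positions 2–4 → each gets rank 4.
B has value 72 → rank 4.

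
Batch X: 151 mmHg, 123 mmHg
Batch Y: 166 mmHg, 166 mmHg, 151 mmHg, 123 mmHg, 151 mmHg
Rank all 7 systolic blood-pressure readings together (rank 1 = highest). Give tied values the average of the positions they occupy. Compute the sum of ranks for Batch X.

10.5

Sorted (descending): 166, 166, 151, 151, 151, 123, 123
The 2 values of 166 occupy positions 1–2 → average rank (1+2)/2 = 1.5.
The 3 values of 151 occupy positions 3–5 → average rank 4.
The 2 values of 123 occupy positions 6–7 → average rank (6+7)/2 = 6.5.
Batch X values → pooled ranks: 151→4, 123→6.5
Rank sum = 4 + 6.5 = 10.5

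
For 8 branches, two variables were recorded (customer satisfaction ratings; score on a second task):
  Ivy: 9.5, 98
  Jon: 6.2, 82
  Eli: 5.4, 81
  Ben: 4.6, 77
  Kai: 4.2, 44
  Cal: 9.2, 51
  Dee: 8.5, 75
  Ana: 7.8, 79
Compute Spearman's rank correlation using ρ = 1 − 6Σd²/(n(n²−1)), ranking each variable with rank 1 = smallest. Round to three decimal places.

Ranks of variable 1: 8, 4, 3, 2, 1, 7, 6, 5
Ranks of variable 2: 8, 7, 6, 4, 1, 2, 3, 5
d = r₁ − r₂: 0, -3, -3, -2, 0, 5, 3, 0
d²: 0, 9, 9, 4, 0, 25, 9, 0; Σd² = 56
ρ = 1 − 6·56/(8·63) = 1 − 336/504 = 0.333

0.333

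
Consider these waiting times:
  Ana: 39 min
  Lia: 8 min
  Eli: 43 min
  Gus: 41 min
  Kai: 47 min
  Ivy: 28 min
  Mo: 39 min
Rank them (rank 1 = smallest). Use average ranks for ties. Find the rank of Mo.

3.5

Sorted (ascending): 8, 28, 39, 39, 41, 43, 47
The 2 values of 39 occupy positions 3–4 → average rank (3+4)/2 = 3.5.
Mo has value 39 min → rank 3.5.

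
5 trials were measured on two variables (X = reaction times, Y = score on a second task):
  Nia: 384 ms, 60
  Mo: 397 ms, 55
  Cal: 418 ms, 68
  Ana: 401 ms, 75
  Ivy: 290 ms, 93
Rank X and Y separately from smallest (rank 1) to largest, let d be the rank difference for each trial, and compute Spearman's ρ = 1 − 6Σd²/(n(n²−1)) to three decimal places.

-0.200

Ranks of variable 1: 2, 3, 5, 4, 1
Ranks of variable 2: 2, 1, 3, 4, 5
d = r₁ − r₂: 0, 2, 2, 0, -4
d²: 0, 4, 4, 0, 16; Σd² = 24
ρ = 1 − 6·24/(5·24) = 1 − 144/120 = -0.200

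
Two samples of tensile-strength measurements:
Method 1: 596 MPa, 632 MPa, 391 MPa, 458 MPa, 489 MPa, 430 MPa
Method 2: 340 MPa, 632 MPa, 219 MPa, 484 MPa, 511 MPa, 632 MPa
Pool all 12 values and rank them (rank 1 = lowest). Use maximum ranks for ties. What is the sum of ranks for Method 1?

40

Sorted (ascending): 219, 340, 391, 430, 458, 484, 489, 511, 596, 632, 632, 632
The 3 values of 632 occupy positions 10–12 → each gets rank 12.
Method 1 values → pooled ranks: 596→9, 632→12, 391→3, 458→5, 489→7, 430→4
Rank sum = 9 + 12 + 3 + 5 + 7 + 4 = 40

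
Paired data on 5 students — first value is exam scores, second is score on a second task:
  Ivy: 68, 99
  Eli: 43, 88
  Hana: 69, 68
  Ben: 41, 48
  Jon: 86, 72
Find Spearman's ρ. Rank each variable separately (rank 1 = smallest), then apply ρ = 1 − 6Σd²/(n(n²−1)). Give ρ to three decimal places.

0.200

Ranks of variable 1: 3, 2, 4, 1, 5
Ranks of variable 2: 5, 4, 2, 1, 3
d = r₁ − r₂: -2, -2, 2, 0, 2
d²: 4, 4, 4, 0, 4; Σd² = 16
ρ = 1 − 6·16/(5·24) = 1 − 96/120 = 0.200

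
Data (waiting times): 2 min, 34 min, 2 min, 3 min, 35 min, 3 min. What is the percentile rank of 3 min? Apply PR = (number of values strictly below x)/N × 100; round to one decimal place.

N = 6.
Strictly below 3: 2. Equal to 3: 2.
PR = 2/6 × 100 = 33.3

33.3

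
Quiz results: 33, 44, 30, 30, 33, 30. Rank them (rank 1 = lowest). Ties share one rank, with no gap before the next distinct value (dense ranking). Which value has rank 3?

44

Sorted (ascending): 30, 30, 30, 33, 33, 44
The 3 values of 30 share dense rank 1.
The 2 values of 33 share dense rank 2.
Remaining distinct values take the next consecutive integers.
Rank 3 → value 44.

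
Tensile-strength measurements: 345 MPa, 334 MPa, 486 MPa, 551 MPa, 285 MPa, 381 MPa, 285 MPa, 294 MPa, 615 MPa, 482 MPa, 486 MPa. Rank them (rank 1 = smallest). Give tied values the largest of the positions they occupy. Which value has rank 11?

615

Sorted (ascending): 285, 285, 294, 334, 345, 381, 482, 486, 486, 551, 615
The 2 values of 285 occupy positions 1–2 → each gets rank 2.
The 2 values of 486 occupy positions 8–9 → each gets rank 9.
Rank 11 → value 615.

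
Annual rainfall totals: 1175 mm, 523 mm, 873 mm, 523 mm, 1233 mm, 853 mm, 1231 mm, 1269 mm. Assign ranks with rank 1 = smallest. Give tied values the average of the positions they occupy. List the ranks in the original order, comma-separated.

Sorted (ascending): 523, 523, 853, 873, 1175, 1231, 1233, 1269
The 2 values of 523 occupy positions 1–2 → average rank (1+2)/2 = 1.5.

5, 1.5, 4, 1.5, 7, 3, 6, 8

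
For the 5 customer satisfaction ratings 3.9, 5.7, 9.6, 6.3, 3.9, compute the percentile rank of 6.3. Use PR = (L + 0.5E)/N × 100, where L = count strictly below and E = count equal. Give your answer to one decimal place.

N = 5.
Strictly below 6.3: 3. Equal to 6.3: 1.
PR = (3 + 0.5·1)/5 × 100 = 70.0

70.0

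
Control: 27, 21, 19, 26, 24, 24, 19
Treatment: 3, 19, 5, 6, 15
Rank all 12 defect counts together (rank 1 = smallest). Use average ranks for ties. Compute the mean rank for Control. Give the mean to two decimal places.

Sorted (ascending): 3, 5, 6, 15, 19, 19, 19, 21, 24, 24, 26, 27
The 3 values of 19 occupy positions 5–7 → average rank 6.
The 2 values of 24 occupy positions 9–10 → average rank (9+10)/2 = 9.5.
Control values → pooled ranks: 27→12, 21→8, 19→6, 26→11, 24→9.5, 24→9.5, 19→6
Mean rank = (12 + 8 + 6 + 11 + 9.5 + 9.5 + 6) / 7 = 8.86

8.86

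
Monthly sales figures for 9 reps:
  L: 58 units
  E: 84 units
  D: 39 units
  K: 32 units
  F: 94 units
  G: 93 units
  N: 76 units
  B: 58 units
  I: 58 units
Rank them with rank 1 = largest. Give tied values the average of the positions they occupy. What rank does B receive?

Sorted (descending): 94, 93, 84, 76, 58, 58, 58, 39, 32
The 3 values of 58 occupy positions 5–7 → average rank 6.
B has value 58 units → rank 6.

6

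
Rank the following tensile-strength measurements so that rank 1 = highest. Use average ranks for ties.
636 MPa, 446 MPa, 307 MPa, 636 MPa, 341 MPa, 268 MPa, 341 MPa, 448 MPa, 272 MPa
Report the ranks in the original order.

Sorted (descending): 636, 636, 448, 446, 341, 341, 307, 272, 268
The 2 values of 636 occupy positions 1–2 → average rank (1+2)/2 = 1.5.
The 2 values of 341 occupy positions 5–6 → average rank (5+6)/2 = 5.5.

1.5, 4, 7, 1.5, 5.5, 9, 5.5, 3, 8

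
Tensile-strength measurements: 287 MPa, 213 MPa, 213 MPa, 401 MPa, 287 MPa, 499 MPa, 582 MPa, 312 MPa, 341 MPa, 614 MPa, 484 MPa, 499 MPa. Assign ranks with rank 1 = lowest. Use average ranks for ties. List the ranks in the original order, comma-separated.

Sorted (ascending): 213, 213, 287, 287, 312, 341, 401, 484, 499, 499, 582, 614
The 2 values of 213 occupy positions 1–2 → average rank (1+2)/2 = 1.5.
The 2 values of 287 occupy positions 3–4 → average rank (3+4)/2 = 3.5.
The 2 values of 499 occupy positions 9–10 → average rank (9+10)/2 = 9.5.

3.5, 1.5, 1.5, 7, 3.5, 9.5, 11, 5, 6, 12, 8, 9.5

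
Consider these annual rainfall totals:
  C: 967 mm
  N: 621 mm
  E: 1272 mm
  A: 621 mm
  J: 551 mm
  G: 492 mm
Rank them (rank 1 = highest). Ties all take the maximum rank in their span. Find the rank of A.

4

Sorted (descending): 1272, 967, 621, 621, 551, 492
The 2 values of 621 occupy positions 3–4 → each gets rank 4.
A has value 621 mm → rank 4.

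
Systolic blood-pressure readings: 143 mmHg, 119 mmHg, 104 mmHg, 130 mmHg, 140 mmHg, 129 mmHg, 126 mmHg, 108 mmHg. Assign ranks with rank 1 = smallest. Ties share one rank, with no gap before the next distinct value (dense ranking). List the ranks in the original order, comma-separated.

8, 3, 1, 6, 7, 5, 4, 2

Sorted (ascending): 104, 108, 119, 126, 129, 130, 140, 143
No ties — each value takes its position as its rank.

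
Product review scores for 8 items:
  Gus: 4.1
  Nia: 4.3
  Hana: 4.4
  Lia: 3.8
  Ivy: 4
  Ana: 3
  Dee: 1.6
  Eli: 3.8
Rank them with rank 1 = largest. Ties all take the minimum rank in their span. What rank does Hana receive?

1

Sorted (descending): 4.4, 4.3, 4.1, 4, 3.8, 3.8, 3, 1.6
The 2 values of 3.8 occupy positions 5–6 → each gets rank 5.
Hana has value 4.4 → rank 1.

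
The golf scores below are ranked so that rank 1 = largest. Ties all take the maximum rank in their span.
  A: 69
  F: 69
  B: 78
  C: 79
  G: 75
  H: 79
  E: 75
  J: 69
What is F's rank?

Sorted (descending): 79, 79, 78, 75, 75, 69, 69, 69
The 2 values of 79 occupy positions 1–2 → each gets rank 2.
The 2 values of 75 occupy positions 4–5 → each gets rank 5.
The 3 values of 69 occupy positions 6–8 → each gets rank 8.
F has value 69 → rank 8.

8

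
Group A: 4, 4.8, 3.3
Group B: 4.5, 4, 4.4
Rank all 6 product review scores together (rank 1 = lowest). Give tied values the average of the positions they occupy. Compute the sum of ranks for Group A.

Sorted (ascending): 3.3, 4, 4, 4.4, 4.5, 4.8
The 2 values of 4 occupy positions 2–3 → average rank (2+3)/2 = 2.5.
Group A values → pooled ranks: 4→2.5, 4.8→6, 3.3→1
Rank sum = 2.5 + 6 + 1 = 9.5

9.5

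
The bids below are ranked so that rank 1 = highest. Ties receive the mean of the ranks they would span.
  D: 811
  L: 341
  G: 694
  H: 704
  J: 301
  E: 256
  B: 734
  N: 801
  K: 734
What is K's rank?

3.5

Sorted (descending): 811, 801, 734, 734, 704, 694, 341, 301, 256
The 2 values of 734 occupy positions 3–4 → average rank (3+4)/2 = 3.5.
K has value 734 → rank 3.5.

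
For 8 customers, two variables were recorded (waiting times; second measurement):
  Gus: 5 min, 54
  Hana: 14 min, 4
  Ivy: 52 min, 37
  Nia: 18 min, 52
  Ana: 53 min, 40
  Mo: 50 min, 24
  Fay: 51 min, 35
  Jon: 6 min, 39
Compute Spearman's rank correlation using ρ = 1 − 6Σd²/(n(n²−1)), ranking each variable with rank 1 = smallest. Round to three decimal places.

-0.214

Ranks of variable 1: 1, 3, 7, 4, 8, 5, 6, 2
Ranks of variable 2: 8, 1, 4, 7, 6, 2, 3, 5
d = r₁ − r₂: -7, 2, 3, -3, 2, 3, 3, -3
d²: 49, 4, 9, 9, 4, 9, 9, 9; Σd² = 102
ρ = 1 − 6·102/(8·63) = 1 − 612/504 = -0.214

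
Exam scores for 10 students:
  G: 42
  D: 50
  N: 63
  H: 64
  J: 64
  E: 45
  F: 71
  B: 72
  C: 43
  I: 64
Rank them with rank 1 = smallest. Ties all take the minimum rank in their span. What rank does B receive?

10

Sorted (ascending): 42, 43, 45, 50, 63, 64, 64, 64, 71, 72
The 3 values of 64 occupy positions 6–8 → each gets rank 6.
B has value 72 → rank 10.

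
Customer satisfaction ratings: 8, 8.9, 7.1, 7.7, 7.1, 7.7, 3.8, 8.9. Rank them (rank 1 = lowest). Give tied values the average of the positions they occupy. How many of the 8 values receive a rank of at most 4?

Sorted (ascending): 3.8, 7.1, 7.1, 7.7, 7.7, 8, 8.9, 8.9
The 2 values of 7.1 occupy positions 2–3 → average rank (2+3)/2 = 2.5.
The 2 values of 7.7 occupy positions 4–5 → average rank (4+5)/2 = 4.5.
The 2 values of 8.9 occupy positions 7–8 → average rank (7+8)/2 = 7.5.
Ranks ≤ 4: {1, 2.5, 2.5} → 3 values.

3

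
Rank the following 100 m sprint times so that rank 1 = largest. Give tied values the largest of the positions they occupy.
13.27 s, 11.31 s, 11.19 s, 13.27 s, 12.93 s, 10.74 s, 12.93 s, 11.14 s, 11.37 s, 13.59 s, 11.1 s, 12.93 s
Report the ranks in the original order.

Sorted (descending): 13.59, 13.27, 13.27, 12.93, 12.93, 12.93, 11.37, 11.31, 11.19, 11.14, 11.1, 10.74
The 2 values of 13.27 occupy positions 2–3 → each gets rank 3.
The 3 values of 12.93 occupy positions 4–6 → each gets rank 6.

3, 8, 9, 3, 6, 12, 6, 10, 7, 1, 11, 6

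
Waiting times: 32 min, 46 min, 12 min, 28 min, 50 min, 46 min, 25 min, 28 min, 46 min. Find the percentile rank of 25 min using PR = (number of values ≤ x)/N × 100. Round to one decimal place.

N = 9.
Strictly below 25: 1. Equal to 25: 1.
PR = 2/9 × 100 = 22.2

22.2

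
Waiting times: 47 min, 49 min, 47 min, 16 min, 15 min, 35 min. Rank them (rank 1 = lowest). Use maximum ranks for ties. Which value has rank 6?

Sorted (ascending): 15, 16, 35, 47, 47, 49
The 2 values of 47 occupy positions 4–5 → each gets rank 5.
Rank 6 → value 49.

49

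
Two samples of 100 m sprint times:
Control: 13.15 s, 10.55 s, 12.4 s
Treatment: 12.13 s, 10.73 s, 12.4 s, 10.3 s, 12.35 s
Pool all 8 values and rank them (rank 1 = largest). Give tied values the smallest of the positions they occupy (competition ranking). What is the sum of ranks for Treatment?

25

Sorted (descending): 13.15, 12.4, 12.4, 12.35, 12.13, 10.73, 10.55, 10.3
The 2 values of 12.4 occupy positions 2–3 → each gets rank 2.
Treatment values → pooled ranks: 12.13→5, 10.73→6, 12.4→2, 10.3→8, 12.35→4
Rank sum = 5 + 6 + 2 + 8 + 4 = 25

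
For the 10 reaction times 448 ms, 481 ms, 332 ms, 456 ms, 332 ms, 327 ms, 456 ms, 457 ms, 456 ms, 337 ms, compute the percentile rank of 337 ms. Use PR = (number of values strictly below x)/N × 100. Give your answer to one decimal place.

N = 10.
Strictly below 337: 3. Equal to 337: 1.
PR = 3/10 × 100 = 30.0

30.0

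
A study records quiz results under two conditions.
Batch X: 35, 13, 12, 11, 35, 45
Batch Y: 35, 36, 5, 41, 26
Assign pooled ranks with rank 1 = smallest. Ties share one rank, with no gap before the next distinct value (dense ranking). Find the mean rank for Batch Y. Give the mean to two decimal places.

Sorted (ascending): 5, 11, 12, 13, 26, 35, 35, 35, 36, 41, 45
The 3 values of 35 share dense rank 6.
Remaining distinct values take the next consecutive integers.
Batch Y values → pooled ranks: 35→6, 36→7, 5→1, 41→8, 26→5
Mean rank = (6 + 7 + 1 + 8 + 5) / 5 = 5.40

5.40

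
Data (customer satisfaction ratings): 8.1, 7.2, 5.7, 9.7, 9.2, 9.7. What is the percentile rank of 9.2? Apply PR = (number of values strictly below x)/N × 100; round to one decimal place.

50.0

N = 6.
Strictly below 9.2: 3. Equal to 9.2: 1.
PR = 3/6 × 100 = 50.0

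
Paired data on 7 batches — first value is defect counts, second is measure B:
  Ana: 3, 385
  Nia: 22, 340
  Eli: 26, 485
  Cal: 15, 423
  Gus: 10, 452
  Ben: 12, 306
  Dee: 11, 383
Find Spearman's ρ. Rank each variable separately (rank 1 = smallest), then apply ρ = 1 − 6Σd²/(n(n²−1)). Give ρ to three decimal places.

Ranks of variable 1: 1, 6, 7, 5, 2, 4, 3
Ranks of variable 2: 4, 2, 7, 5, 6, 1, 3
d = r₁ − r₂: -3, 4, 0, 0, -4, 3, 0
d²: 9, 16, 0, 0, 16, 9, 0; Σd² = 50
ρ = 1 − 6·50/(7·48) = 1 − 300/336 = 0.107

0.107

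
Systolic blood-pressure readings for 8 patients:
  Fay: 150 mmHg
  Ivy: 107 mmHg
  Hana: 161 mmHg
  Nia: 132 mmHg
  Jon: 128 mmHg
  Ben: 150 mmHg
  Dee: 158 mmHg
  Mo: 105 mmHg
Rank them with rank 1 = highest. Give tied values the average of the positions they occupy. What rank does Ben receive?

3.5

Sorted (descending): 161, 158, 150, 150, 132, 128, 107, 105
The 2 values of 150 occupy positions 3–4 → average rank (3+4)/2 = 3.5.
Ben has value 150 mmHg → rank 3.5.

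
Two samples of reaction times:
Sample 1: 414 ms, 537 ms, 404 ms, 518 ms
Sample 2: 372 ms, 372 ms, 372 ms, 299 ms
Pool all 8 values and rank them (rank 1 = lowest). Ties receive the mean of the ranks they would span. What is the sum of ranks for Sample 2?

Sorted (ascending): 299, 372, 372, 372, 404, 414, 518, 537
The 3 values of 372 occupy positions 2–4 → average rank 3.
Sample 2 values → pooled ranks: 372→3, 372→3, 372→3, 299→1
Rank sum = 3 + 3 + 3 + 1 = 10

10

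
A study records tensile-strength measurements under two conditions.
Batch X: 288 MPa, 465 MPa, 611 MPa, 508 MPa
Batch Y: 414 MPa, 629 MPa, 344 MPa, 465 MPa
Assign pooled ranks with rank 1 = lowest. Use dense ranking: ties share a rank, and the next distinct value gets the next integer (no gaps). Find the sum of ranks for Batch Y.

Sorted (ascending): 288, 344, 414, 465, 465, 508, 611, 629
The 2 values of 465 share dense rank 4.
Remaining distinct values take the next consecutive integers.
Batch Y values → pooled ranks: 414→3, 629→7, 344→2, 465→4
Rank sum = 3 + 7 + 2 + 4 = 16

16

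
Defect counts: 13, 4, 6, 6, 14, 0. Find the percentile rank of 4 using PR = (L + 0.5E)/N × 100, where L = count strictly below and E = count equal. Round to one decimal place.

25.0

N = 6.
Strictly below 4: 1. Equal to 4: 1.
PR = (1 + 0.5·1)/6 × 100 = 25.0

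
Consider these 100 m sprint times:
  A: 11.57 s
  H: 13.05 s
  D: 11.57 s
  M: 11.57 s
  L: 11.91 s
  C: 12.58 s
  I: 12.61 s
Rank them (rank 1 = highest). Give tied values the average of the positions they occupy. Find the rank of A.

Sorted (descending): 13.05, 12.61, 12.58, 11.91, 11.57, 11.57, 11.57
The 3 values of 11.57 occupy positions 5–7 → average rank 6.
A has value 11.57 s → rank 6.

6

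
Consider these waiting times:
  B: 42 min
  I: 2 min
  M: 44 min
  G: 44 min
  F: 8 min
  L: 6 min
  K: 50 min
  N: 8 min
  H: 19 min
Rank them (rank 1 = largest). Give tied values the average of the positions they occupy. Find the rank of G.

Sorted (descending): 50, 44, 44, 42, 19, 8, 8, 6, 2
The 2 values of 44 occupy positions 2–3 → average rank (2+3)/2 = 2.5.
The 2 values of 8 occupy positions 6–7 → average rank (6+7)/2 = 6.5.
G has value 44 min → rank 2.5.

2.5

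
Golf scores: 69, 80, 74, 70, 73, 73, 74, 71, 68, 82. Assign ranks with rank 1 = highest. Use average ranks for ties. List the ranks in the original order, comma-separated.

Sorted (descending): 82, 80, 74, 74, 73, 73, 71, 70, 69, 68
The 2 values of 74 occupy positions 3–4 → average rank (3+4)/2 = 3.5.
The 2 values of 73 occupy positions 5–6 → average rank (5+6)/2 = 5.5.

9, 2, 3.5, 8, 5.5, 5.5, 3.5, 7, 10, 1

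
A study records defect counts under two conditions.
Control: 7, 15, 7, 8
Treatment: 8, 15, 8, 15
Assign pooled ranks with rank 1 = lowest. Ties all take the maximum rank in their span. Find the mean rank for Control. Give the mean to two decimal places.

Sorted (ascending): 7, 7, 8, 8, 8, 15, 15, 15
The 2 values of 7 occupy positions 1–2 → each gets rank 2.
The 3 values of 8 occupy positions 3–5 → each gets rank 5.
The 3 values of 15 occupy positions 6–8 → each gets rank 8.
Control values → pooled ranks: 7→2, 15→8, 7→2, 8→5
Mean rank = (2 + 8 + 2 + 5) / 4 = 4.25

4.25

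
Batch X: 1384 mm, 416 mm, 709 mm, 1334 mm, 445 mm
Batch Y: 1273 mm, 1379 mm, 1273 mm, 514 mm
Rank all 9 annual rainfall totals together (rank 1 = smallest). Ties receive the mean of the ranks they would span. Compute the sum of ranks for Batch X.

23

Sorted (ascending): 416, 445, 514, 709, 1273, 1273, 1334, 1379, 1384
The 2 values of 1273 occupy positions 5–6 → average rank (5+6)/2 = 5.5.
Batch X values → pooled ranks: 1384→9, 416→1, 709→4, 1334→7, 445→2
Rank sum = 9 + 1 + 4 + 7 + 2 = 23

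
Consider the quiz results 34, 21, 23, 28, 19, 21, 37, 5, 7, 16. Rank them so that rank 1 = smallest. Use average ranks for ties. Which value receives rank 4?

19

Sorted (ascending): 5, 7, 16, 19, 21, 21, 23, 28, 34, 37
The 2 values of 21 occupy positions 5–6 → average rank (5+6)/2 = 5.5.
Rank 4 → value 19.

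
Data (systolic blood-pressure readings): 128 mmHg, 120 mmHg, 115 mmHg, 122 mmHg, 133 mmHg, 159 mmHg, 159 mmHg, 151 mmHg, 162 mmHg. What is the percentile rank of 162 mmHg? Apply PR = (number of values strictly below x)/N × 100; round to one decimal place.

88.9

N = 9.
Strictly below 162: 8. Equal to 162: 1.
PR = 8/9 × 100 = 88.9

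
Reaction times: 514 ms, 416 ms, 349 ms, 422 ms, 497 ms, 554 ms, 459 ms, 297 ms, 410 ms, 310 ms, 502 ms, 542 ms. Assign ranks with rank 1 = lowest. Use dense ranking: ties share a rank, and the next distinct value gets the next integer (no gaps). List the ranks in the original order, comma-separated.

Sorted (ascending): 297, 310, 349, 410, 416, 422, 459, 497, 502, 514, 542, 554
No ties — each value takes its position as its rank.

10, 5, 3, 6, 8, 12, 7, 1, 4, 2, 9, 11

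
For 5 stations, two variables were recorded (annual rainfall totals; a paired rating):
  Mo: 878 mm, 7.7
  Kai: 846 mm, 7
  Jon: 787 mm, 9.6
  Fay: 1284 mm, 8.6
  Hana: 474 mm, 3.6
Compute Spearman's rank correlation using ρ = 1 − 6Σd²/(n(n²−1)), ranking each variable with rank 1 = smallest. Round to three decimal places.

0.400

Ranks of variable 1: 4, 3, 2, 5, 1
Ranks of variable 2: 3, 2, 5, 4, 1
d = r₁ − r₂: 1, 1, -3, 1, 0
d²: 1, 1, 9, 1, 0; Σd² = 12
ρ = 1 − 6·12/(5·24) = 1 − 72/120 = 0.400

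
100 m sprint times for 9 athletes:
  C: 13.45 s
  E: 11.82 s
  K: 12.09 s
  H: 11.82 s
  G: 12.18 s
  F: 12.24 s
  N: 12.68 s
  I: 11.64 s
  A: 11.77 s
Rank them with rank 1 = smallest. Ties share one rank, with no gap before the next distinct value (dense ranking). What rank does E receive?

3

Sorted (ascending): 11.64, 11.77, 11.82, 11.82, 12.09, 12.18, 12.24, 12.68, 13.45
The 2 values of 11.82 share dense rank 3.
Remaining distinct values take the next consecutive integers.
E has value 11.82 s → rank 3.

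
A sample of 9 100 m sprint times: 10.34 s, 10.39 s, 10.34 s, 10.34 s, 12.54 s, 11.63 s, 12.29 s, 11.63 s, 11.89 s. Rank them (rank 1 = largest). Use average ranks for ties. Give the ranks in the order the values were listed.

8, 6, 8, 8, 1, 4.5, 2, 4.5, 3

Sorted (descending): 12.54, 12.29, 11.89, 11.63, 11.63, 10.39, 10.34, 10.34, 10.34
The 2 values of 11.63 occupy positions 4–5 → average rank (4+5)/2 = 4.5.
The 3 values of 10.34 occupy positions 7–9 → average rank 8.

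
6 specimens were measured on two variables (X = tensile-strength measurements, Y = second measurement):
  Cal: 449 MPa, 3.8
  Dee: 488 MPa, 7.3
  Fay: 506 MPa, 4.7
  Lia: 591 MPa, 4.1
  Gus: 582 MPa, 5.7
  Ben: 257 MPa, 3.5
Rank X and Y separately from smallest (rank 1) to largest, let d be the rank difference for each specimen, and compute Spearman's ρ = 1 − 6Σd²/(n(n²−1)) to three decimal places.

0.486

Ranks of variable 1: 2, 3, 4, 6, 5, 1
Ranks of variable 2: 2, 6, 4, 3, 5, 1
d = r₁ − r₂: 0, -3, 0, 3, 0, 0
d²: 0, 9, 0, 9, 0, 0; Σd² = 18
ρ = 1 − 6·18/(6·35) = 1 − 108/210 = 0.486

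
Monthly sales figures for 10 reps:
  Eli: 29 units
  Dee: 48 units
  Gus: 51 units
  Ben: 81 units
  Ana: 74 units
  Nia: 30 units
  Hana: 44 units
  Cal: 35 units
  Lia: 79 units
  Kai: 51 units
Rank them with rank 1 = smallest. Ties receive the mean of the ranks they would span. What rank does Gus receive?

Sorted (ascending): 29, 30, 35, 44, 48, 51, 51, 74, 79, 81
The 2 values of 51 occupy positions 6–7 → average rank (6+7)/2 = 6.5.
Gus has value 51 units → rank 6.5.

6.5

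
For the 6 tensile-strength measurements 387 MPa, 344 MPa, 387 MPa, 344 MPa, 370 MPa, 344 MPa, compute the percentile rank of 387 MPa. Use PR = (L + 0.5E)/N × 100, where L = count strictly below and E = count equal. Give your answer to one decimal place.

N = 6.
Strictly below 387: 4. Equal to 387: 2.
PR = (4 + 0.5·2)/6 × 100 = 83.3

83.3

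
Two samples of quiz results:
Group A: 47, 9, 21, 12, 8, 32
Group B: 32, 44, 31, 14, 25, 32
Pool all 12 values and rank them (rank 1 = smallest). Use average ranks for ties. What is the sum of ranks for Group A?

Sorted (ascending): 8, 9, 12, 14, 21, 25, 31, 32, 32, 32, 44, 47
The 3 values of 32 occupy positions 8–10 → average rank 9.
Group A values → pooled ranks: 47→12, 9→2, 21→5, 12→3, 8→1, 32→9
Rank sum = 12 + 2 + 5 + 3 + 1 + 9 = 32

32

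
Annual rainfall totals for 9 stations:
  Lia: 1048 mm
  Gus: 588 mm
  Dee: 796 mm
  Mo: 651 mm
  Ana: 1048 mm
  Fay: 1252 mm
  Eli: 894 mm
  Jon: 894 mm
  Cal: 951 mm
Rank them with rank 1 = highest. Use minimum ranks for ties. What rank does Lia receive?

Sorted (descending): 1252, 1048, 1048, 951, 894, 894, 796, 651, 588
The 2 values of 1048 occupy positions 2–3 → each gets rank 2.
The 2 values of 894 occupy positions 5–6 → each gets rank 5.
Lia has value 1048 mm → rank 2.

2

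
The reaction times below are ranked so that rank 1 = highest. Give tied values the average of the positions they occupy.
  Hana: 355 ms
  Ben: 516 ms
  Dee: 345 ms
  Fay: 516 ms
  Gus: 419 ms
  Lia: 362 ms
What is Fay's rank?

1.5

Sorted (descending): 516, 516, 419, 362, 355, 345
The 2 values of 516 occupy positions 1–2 → average rank (1+2)/2 = 1.5.
Fay has value 516 ms → rank 1.5.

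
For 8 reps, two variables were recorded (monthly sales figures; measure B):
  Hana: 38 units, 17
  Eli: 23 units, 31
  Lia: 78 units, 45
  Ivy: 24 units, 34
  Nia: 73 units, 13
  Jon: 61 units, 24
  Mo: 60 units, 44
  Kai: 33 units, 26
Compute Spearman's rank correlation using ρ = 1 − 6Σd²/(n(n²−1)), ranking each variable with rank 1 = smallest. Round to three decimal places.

Ranks of variable 1: 4, 1, 8, 2, 7, 6, 5, 3
Ranks of variable 2: 2, 5, 8, 6, 1, 3, 7, 4
d = r₁ − r₂: 2, -4, 0, -4, 6, 3, -2, -1
d²: 4, 16, 0, 16, 36, 9, 4, 1; Σd² = 86
ρ = 1 − 6·86/(8·63) = 1 − 516/504 = -0.024

-0.024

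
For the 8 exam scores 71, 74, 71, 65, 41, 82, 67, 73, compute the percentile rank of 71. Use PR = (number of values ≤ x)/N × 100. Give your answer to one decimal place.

N = 8.
Strictly below 71: 3. Equal to 71: 2.
PR = 5/8 × 100 = 62.5

62.5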